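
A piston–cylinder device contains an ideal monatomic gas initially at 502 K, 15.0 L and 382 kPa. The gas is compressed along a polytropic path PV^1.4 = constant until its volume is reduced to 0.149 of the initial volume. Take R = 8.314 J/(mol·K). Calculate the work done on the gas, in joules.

n = P₁V₁/(RT₁) = 382×15.0/(8.314×502) = 1.37 mol.
Polytropic n=1.4: T₂ = T₁(V₁/V₂)^(n−1) = 502×(6.71)^0.40 = 1080 K; P₂ = P₁(V₁/V₂)^n = 5490 kPa.
W = (P₁V₁−P₂V₂)/(n−1) = (382×15.0−5490×2.23)/0.40 = -16400 J.
Work done on the gas = −W_by = 16400 J.

16400 J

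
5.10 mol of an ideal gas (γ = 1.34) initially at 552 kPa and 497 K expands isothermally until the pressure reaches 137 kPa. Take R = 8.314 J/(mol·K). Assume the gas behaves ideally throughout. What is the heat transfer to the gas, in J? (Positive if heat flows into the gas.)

V₁ = nRT₁/P₁ = 5.10×8.314×497/552 = 38.2 L.
Isothermal: T stays 497 K; PV = const ⇒ V₂ = 154 L, P₂ = 137 kPa.
ΔU = 0 (ideal gas, T constant).
W = nRT ln(V₂/V₁) = 5.10×8.314×497×ln(4.03) = 29400 J.
Q = ΔU + W = 29400 J.

29400 J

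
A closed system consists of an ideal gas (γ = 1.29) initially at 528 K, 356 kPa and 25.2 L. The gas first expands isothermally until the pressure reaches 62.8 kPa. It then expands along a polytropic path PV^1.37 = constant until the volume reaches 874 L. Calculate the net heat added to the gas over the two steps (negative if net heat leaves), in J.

12300 J

n = P₁V₁/(RT₁) = 356×25.2/(8.314×528) = 2.04 mol.
Step 1 — Isothermal: T stays 528 K; PV = const ⇒ V₂ = 143 L, P₂ = 62.8 kPa.
ΔU = 0 (ideal gas, T constant).
W = nRT ln(V₂/V₁) = 2.04×8.314×528×ln(5.67) = 15600 J.
Q = ΔU + W = 15600 J.
State after step 1: P = 62.8 kPa, V = 143 L, T = 528 K.
Step 2 — Polytropic n=1.37: T₂ = T₁(V₁/V₂)^(n−1) = 528×(0.163)^0.37 = 270 K; P₂ = P₁(V₁/V₂)^n = 5.25 kPa.
W = (P₁V₁−P₂V₂)/(n−1) = (62.8×143−5.25×874)/0.37 = 11800 J.
ΔU = nCvΔT = 2.04×28.7×(270−528) = -15100 J.
Q = ΔU + W = -3270 J.
Net over both steps: W = 27400 J, Q = 12300 J, ΔU = -15100 J.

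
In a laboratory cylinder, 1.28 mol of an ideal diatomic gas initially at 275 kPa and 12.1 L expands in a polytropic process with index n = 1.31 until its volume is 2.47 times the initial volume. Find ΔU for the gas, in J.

T₁ = P₁V₁/(nR) = 275×12.1/(1.28×8.314) = 313 K.
Polytropic n=1.31: T₂ = T₁(V₁/V₂)^(n−1) = 313×(0.405)^0.31 = 236 K; P₂ = P₁(V₁/V₂)^n = 84.1 kPa.
For an ideal gas ΔU = nCvΔT with Cv = (5/2)R = 20.8 J/(mol·K).
ΔU = 1.28×20.8×(236−313) = -2030 J.

-2030 J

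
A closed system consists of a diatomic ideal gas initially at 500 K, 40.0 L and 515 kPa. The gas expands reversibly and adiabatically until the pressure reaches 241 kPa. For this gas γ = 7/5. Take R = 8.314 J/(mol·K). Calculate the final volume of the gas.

68.8 L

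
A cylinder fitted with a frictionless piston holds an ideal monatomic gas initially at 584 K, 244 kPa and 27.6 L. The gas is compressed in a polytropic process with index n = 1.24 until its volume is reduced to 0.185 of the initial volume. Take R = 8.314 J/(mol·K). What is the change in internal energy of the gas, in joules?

5040 J

n = P₁V₁/(RT₁) = 244×27.6/(8.314×584) = 1.39 mol.
Polytropic n=1.24: T₂ = T₁(V₁/V₂)^(n−1) = 584×(5.41)^0.24 = 876 K; P₂ = P₁(V₁/V₂)^n = 1980 kPa.
For an ideal gas ΔU = nCvΔT with Cv = (3/2)R = 12.5 J/(mol·K).
ΔU = 1.39×12.5×(876−584) = 5040 J.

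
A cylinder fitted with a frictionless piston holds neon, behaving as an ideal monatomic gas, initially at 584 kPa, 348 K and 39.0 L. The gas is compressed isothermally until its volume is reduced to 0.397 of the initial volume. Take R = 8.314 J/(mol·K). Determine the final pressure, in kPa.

1470 kPa

Isothermal: T stays 348 K; PV = const ⇒ V₂ = 15.5 L, P₂ = 1470 kPa.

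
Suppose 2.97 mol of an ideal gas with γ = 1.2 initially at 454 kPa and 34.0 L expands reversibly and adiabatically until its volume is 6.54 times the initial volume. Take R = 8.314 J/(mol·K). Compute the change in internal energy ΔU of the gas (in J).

-24200 J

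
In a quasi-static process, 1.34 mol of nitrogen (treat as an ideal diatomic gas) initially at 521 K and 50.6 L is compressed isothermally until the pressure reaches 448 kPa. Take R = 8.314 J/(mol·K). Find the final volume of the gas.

P₁ = nRT₁/V₁ = 1.34×8.314×521/50.6 = 115 kPa.
Isothermal: T stays 521 K; PV = const ⇒ V₂ = 13.0 L, P₂ = 448 kPa.

13.0 L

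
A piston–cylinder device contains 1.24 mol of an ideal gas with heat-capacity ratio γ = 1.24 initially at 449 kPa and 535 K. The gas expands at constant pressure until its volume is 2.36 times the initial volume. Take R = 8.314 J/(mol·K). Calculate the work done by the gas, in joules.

V₁ = nRT₁/P₁ = 1.24×8.314×535/449 = 12.3 L.
Isobaric: P stays 449 kPa; V/T = const ⇒ T₂ = 1260 K, V₂ = 29.0 L.
W = PΔV = 449×(29.0−12.3) kPa·L = 7500 J.

7500 J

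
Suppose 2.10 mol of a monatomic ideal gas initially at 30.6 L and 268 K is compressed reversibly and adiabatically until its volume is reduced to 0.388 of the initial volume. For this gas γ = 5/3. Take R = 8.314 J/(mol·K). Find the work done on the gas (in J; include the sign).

P₁ = nRT₁/V₁ = 2.10×8.314×268/30.6 = 153 kPa.
Adiabatic: TV^(γ−1) = const ⇒ T₂ = 268×(2.58)^0.667 = 504 K; PV^γ = const ⇒ P₂ = 741 kPa.
ΔU = nCvΔT = 2.10×12.5×(504−268) = 6180 J.
Q = 0 for an adiabatic process, so W = −ΔU = -6180 J.
Work done on the gas = −W_by = 6180 J.

6180 J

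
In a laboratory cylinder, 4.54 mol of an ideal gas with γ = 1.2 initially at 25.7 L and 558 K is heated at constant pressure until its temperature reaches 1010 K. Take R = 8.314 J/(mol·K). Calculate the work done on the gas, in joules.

P₁ = nRT₁/V₁ = 4.54×8.314×558/25.7 = 820 kPa.
Isobaric: P stays 820 kPa; V/T = const ⇒ T₂ = 1010 K, V₂ = 46.5 L.
W = PΔV = 820×(46.5−25.7) kPa·L = 17100 J.
Work done on the gas = −W_by = -17100 J.

-17100 J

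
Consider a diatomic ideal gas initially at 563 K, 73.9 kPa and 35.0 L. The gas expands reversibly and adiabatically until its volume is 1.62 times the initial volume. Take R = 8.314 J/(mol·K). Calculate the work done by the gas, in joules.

1130 J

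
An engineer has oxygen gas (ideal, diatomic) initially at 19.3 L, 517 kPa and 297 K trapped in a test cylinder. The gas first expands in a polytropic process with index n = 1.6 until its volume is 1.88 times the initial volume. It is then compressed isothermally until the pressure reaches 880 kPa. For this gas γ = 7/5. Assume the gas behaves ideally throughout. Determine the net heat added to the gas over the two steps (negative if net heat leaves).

-13200 J

n = P₁V₁/(RT₁) = 517×19.3/(8.314×297) = 4.04 mol.
Step 1 — Polytropic n=1.6: T₂ = T₁(V₁/V₂)^(n−1) = 297×(0.532)^0.60 = 203 K; P₂ = P₁(V₁/V₂)^n = 188 kPa.
W = (P₁V₁−P₂V₂)/(n−1) = (517×19.3−188×36.3)/0.60 = 5240 J.
ΔU = nCvΔT = 4.04×20.8×(203−297) = -7870 J.
Q = ΔU + W = -2620 J.
State after step 1: P = 188 kPa, V = 36.3 L, T = 203 K.
Step 2 — Isothermal: T stays 203 K; PV = const ⇒ V₂ = 7.76 L, P₂ = 880 kPa.
ΔU = 0 (ideal gas, T constant).
W = nRT ln(V₂/V₁) = 4.04×8.314×203×ln(0.214) = -10500 J.
Q = ΔU + W = -10500 J.
Net over both steps: W = -5290 J, Q = -13200 J, ΔU = -7870 J.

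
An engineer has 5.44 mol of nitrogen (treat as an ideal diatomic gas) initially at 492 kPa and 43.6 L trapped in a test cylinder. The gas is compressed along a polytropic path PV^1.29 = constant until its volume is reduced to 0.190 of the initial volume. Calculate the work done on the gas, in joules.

T₁ = P₁V₁/(nR) = 492×43.6/(5.44×8.314) = 474 K.
Polytropic n=1.29: T₂ = T₁(V₁/V₂)^(n−1) = 474×(5.26)^0.29 = 768 K; P₂ = P₁(V₁/V₂)^n = 4190 kPa.
W = (P₁V₁−P₂V₂)/(n−1) = (492×43.6−4190×8.28)/0.29 = -45800 J.
Work done on the gas = −W_by = 45800 J.

45800 J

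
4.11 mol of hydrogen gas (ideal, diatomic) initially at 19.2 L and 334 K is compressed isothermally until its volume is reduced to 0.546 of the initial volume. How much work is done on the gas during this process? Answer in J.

6910 J

P₁ = nRT₁/V₁ = 4.11×8.314×334/19.2 = 594 kPa.
Isothermal: T stays 334 K; PV = const ⇒ V₂ = 10.5 L, P₂ = 1090 kPa.
W = nRT ln(V₂/V₁) = 4.11×8.314×334×ln(0.546) = -6910 J.
Work done on the gas = −W_by = 6910 J.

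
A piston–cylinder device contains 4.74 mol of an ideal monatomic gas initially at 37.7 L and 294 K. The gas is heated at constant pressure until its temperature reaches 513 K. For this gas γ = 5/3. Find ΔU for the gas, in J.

P₁ = nRT₁/V₁ = 4.74×8.314×294/37.7 = 307 kPa.
Isobaric: P stays 307 kPa; V/T = const ⇒ T₂ = 513 K, V₂ = 65.8 L.
For an ideal gas ΔU = nCvΔT with Cv = (3/2)R = 12.5 J/(mol·K).
ΔU = 4.74×12.5×(513−294) = 12900 J.

12900 J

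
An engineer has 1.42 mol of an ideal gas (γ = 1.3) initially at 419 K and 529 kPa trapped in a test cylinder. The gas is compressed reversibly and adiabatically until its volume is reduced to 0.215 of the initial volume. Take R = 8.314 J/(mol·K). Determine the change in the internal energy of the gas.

9660 J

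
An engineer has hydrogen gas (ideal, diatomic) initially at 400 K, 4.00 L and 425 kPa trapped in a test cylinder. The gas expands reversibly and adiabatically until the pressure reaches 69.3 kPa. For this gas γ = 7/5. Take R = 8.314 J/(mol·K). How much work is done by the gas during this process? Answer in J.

1720 J

n = P₁V₁/(RT₁) = 425×4.00/(8.314×400) = 0.511 mol.
Adiabatic: T₂/T₁ = (P₂/P₁)^((γ−1)/γ) ⇒ T₂ = 400×(0.163)^0.286 = 238 K; V₂ = 14.6 L.
ΔU = nCvΔT = 0.511×20.8×(238−400) = -1720 J.
Q = 0 for an adiabatic process, so W = −ΔU = 1720 J.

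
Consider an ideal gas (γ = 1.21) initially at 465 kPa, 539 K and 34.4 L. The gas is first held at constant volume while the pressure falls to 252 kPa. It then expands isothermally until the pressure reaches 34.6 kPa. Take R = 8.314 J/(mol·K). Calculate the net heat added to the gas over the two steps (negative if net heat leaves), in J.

n = P₁V₁/(RT₁) = 465×34.4/(8.314×539) = 3.57 mol.
Step 1 — Isochoric: V stays 34.4 L; P/T = const ⇒ T₂ = 292 K, P₂ = 252 kPa.
W = 0 (no volume change).
ΔU = nCvΔT = 3.57×39.6×(292−539) = -34900 J.
Q = ΔU = -34900 J.
State after step 1: P = 252 kPa, V = 34.4 L, T = 292 K.
Step 2 — Isothermal: T stays 292 K; PV = const ⇒ V₂ = 251 L, P₂ = 34.6 kPa.
ΔU = 0 (ideal gas, T constant).
W = nRT ln(V₂/V₁) = 3.57×8.314×292×ln(7.28) = 17200 J.
Q = ΔU + W = 17200 J.
Net over both steps: W = 17200 J, Q = -17700 J, ΔU = -34900 J.

-17700 J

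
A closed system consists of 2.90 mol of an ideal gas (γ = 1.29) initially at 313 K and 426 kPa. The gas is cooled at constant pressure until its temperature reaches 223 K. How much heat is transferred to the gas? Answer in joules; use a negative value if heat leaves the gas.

V₁ = nRT₁/P₁ = 2.90×8.314×313/426 = 17.7 L.
Isobaric: P stays 426 kPa; V/T = const ⇒ T₂ = 223 K, V₂ = 12.6 L.
W = PΔV = 426×(12.6−17.7) kPa·L = -2170 J.
ΔU = nCvΔT = 2.90×28.7×(223−313) = -7480 J.
Q = ΔU + W = nCpΔT = -9650 J.

-9650 J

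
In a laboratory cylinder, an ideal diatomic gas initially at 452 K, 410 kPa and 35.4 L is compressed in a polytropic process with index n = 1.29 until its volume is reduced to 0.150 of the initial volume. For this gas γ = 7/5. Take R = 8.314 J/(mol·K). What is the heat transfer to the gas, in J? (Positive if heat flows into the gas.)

-10100 J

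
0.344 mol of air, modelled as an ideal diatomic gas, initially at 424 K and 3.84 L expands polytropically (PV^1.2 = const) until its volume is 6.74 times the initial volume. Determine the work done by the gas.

P₁ = nRT₁/V₁ = 0.344×8.314×424/3.84 = 316 kPa.
Polytropic n=1.2: T₂ = T₁(V₁/V₂)^(n−1) = 424×(0.148)^0.20 = 289 K; P₂ = P₁(V₁/V₂)^n = 32.0 kPa.
W = (P₁V₁−P₂V₂)/(n−1) = (316×3.84−32.0×25.9)/0.20 = 1920 J.

1920 J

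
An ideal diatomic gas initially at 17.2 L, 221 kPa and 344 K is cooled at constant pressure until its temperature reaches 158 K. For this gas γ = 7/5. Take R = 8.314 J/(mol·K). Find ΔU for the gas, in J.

n = P₁V₁/(RT₁) = 221×17.2/(8.314×344) = 1.33 mol.
Isobaric: P stays 221 kPa; V/T = const ⇒ T₂ = 158 K, V₂ = 7.90 L.
For an ideal gas ΔU = nCvΔT with Cv = (5/2)R = 20.8 J/(mol·K).
ΔU = 1.33×20.8×(158−344) = -5140 J.

-5140 J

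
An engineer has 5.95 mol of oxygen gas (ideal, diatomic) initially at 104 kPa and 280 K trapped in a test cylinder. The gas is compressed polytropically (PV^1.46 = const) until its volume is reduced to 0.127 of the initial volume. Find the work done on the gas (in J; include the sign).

V₁ = nRT₁/P₁ = 5.95×8.314×280/104 = 133 L.
Polytropic n=1.46: T₂ = T₁(V₁/V₂)^(n−1) = 280×(7.87)^0.46 = 723 K; P₂ = P₁(V₁/V₂)^n = 2120 kPa.
W = (P₁V₁−P₂V₂)/(n−1) = (104×133−2120×16.9)/0.46 = -47700 J.
Work done on the gas = −W_by = 47700 J.

47700 J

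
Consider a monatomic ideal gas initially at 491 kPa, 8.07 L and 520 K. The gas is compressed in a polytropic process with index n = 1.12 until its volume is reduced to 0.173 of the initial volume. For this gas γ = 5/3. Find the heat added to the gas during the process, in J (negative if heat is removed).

n = P₁V₁/(RT₁) = 491×8.07/(8.314×520) = 0.917 mol.
Polytropic n=1.12: T₂ = T₁(V₁/V₂)^(n−1) = 520×(5.78)^0.12 = 642 K; P₂ = P₁(V₁/V₂)^n = 3500 kPa.
W = (P₁V₁−P₂V₂)/(n−1) = (491×8.07−3500×1.40)/0.12 = -7740 J.
ΔU = nCvΔT = 0.917×12.5×(642−520) = 1390 J.
Q = ΔU + W = -6350 J.

-6350 J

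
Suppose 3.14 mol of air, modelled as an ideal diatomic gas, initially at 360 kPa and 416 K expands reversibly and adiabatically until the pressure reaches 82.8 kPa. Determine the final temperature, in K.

V₁ = nRT₁/P₁ = 3.14×8.314×416/360 = 30.2 L.
Adiabatic: T₂/T₁ = (P₂/P₁)^((γ−1)/γ) ⇒ T₂ = 416×(0.230)^0.286 = 273 K; V₂ = 86.2 L.

273 K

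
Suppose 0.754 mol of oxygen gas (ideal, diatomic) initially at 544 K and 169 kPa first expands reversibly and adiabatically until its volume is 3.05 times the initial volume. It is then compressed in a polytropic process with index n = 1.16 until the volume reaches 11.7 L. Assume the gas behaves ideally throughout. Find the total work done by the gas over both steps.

V₁ = nRT₁/P₁ = 0.754×8.314×544/169 = 20.2 L.
Step 1 — Adiabatic: TV^(γ−1) = const ⇒ T₂ = 544×(0.328)^0.400 = 348 K; PV^γ = const ⇒ P₂ = 35.5 kPa.
ΔU = nCvΔT = 0.754×20.8×(348−544) = -3070 J.
Q = 0 for an adiabatic process, so W = −ΔU = 3070 J.
State after step 1: P = 35.5 kPa, V = 61.5 L, T = 348 K.
Step 2 — Polytropic n=1.16: T₂ = T₁(V₁/V₂)^(n−1) = 348×(5.26)^0.16 = 454 K; P₂ = P₁(V₁/V₂)^n = 243 kPa.
W = (P₁V₁−P₂V₂)/(n−1) = (35.5×61.5−243×11.7)/0.16 = -4150 J.
ΔU = nCvΔT = 0.754×20.8×(454−348) = 1660 J.
Q = ΔU + W = -2490 J.
Net over both steps: W = -1080 J, Q = -2490 J, ΔU = -1410 J.

-1080 J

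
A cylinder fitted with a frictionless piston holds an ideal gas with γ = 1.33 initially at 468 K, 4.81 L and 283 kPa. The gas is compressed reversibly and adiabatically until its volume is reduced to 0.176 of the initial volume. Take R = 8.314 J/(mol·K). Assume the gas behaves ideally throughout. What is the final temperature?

Adiabatic: TV^(γ−1) = const ⇒ T₂ = 468×(5.68)^0.330 = 830 K; PV^γ = const ⇒ P₂ = 2850 kPa.

830 K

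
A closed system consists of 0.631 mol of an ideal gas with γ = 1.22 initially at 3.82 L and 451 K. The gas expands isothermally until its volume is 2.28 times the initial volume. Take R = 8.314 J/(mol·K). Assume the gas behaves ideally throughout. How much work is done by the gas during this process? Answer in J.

1950 J

P₁ = nRT₁/V₁ = 0.631×8.314×451/3.82 = 619 kPa.
Isothermal: T stays 451 K; PV = const ⇒ V₂ = 8.71 L, P₂ = 272 kPa.
W = nRT ln(V₂/V₁) = 0.631×8.314×451×ln(2.28) = 1950 J.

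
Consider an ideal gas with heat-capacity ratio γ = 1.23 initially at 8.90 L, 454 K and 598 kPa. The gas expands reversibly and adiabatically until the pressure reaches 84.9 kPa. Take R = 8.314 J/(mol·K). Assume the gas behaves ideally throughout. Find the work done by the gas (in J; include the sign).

n = P₁V₁/(RT₁) = 598×8.90/(8.314×454) = 1.41 mol.
Adiabatic: T₂/T₁ = (P₂/P₁)^((γ−1)/γ) ⇒ T₂ = 454×(0.142)^0.187 = 315 K; V₂ = 43.5 L.
ΔU = nCvΔT = 1.41×36.1×(315−454) = -7080 J.
Q = 0 for an adiabatic process, so W = −ΔU = 7080 J.

7080 J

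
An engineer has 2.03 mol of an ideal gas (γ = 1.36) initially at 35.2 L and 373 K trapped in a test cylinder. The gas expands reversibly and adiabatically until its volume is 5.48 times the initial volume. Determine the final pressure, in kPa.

P₁ = nRT₁/V₁ = 2.03×8.314×373/35.2 = 179 kPa.
Adiabatic: TV^(γ−1) = const ⇒ T₂ = 373×(0.182)^0.360 = 202 K; PV^γ = const ⇒ P₂ = 17.7 kPa.

17.7 kPa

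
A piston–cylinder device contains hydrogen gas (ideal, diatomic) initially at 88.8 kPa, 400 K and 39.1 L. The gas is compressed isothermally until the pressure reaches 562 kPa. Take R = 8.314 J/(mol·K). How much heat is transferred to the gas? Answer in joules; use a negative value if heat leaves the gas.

n = P₁V₁/(RT₁) = 88.8×39.1/(8.314×400) = 1.04 mol.
Isothermal: T stays 400 K; PV = const ⇒ V₂ = 6.18 L, P₂ = 562 kPa.
ΔU = 0 (ideal gas, T constant).
W = nRT ln(V₂/V₁) = 1.04×8.314×400×ln(0.158) = -6410 J.
Q = ΔU + W = -6410 J.

-6410 J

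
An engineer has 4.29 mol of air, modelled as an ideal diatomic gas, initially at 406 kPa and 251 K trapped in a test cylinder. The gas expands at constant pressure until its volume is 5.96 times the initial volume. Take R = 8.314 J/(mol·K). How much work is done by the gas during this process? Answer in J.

44400 J

V₁ = nRT₁/P₁ = 4.29×8.314×251/406 = 22.1 L.
Isobaric: P stays 406 kPa; V/T = const ⇒ T₂ = 1500 K, V₂ = 131 L.
W = PΔV = 406×(131−22.1) kPa·L = 44400 J.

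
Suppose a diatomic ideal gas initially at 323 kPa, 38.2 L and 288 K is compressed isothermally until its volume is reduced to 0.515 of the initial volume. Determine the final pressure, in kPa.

627 kPa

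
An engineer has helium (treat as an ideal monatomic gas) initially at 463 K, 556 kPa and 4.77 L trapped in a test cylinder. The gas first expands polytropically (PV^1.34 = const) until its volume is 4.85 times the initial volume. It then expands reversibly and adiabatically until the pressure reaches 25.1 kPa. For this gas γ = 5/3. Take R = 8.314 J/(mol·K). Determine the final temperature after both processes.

183 K

n = P₁V₁/(RT₁) = 556×4.77/(8.314×463) = 0.689 mol.
Step 1 — Polytropic n=1.34: T₂ = T₁(V₁/V₂)^(n−1) = 463×(0.206)^0.34 = 271 K; P₂ = P₁(V₁/V₂)^n = 67.0 kPa.
W = (P₁V₁−P₂V₂)/(n−1) = (556×4.77−67.0×23.1)/0.34 = 3240 J.
ΔU = nCvΔT = 0.689×12.5×(271−463) = -1650 J.
Q = ΔU + W = 1590 J.
State after step 1: P = 67.0 kPa, V = 23.1 L, T = 271 K.
Step 2 — Adiabatic: T₂/T₁ = (P₂/P₁)^((γ−1)/γ) ⇒ T₂ = 271×(0.375)^0.400 = 183 K; V₂ = 41.7 L.
ΔU = nCvΔT = 0.689×12.5×(183−271) = -755 J.
Q = 0 for an adiabatic process, so W = −ΔU = 755 J.
Net over both steps: W = 4000 J, Q = 1590 J, ΔU = -2410 J.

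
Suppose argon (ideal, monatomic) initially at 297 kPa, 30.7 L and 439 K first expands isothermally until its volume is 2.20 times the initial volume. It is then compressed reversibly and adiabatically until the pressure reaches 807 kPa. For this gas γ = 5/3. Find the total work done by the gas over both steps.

n = P₁V₁/(RT₁) = 297×30.7/(8.314×439) = 2.50 mol.
Step 1 — Isothermal: T stays 439 K; PV = const ⇒ V₂ = 67.5 L, P₂ = 135 kPa.
ΔU = 0 (ideal gas, T constant).
W = nRT ln(V₂/V₁) = 2.50×8.314×439×ln(2.20) = 7190 J.
Q = ΔU + W = 7190 J.
State after step 1: P = 135 kPa, V = 67.5 L, T = 439 K.
Step 2 — Adiabatic: T₂/T₁ = (P₂/P₁)^((γ−1)/γ) ⇒ T₂ = 439×(5.98)^0.400 = 898 K; V₂ = 23.1 L.
ΔU = nCvΔT = 2.50×12.5×(898−439) = 14300 J.
Q = 0 for an adiabatic process, so W = −ΔU = -14300 J.
Net over both steps: W = -7100 J, Q = 7190 J, ΔU = 14300 J.

-7100 J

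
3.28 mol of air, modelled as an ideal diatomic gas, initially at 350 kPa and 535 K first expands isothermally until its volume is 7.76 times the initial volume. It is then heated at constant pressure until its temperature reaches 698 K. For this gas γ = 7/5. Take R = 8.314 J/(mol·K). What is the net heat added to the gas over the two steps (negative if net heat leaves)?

45500 J

V₁ = nRT₁/P₁ = 3.28×8.314×535/350 = 41.7 L.
Step 1 — Isothermal: T stays 535 K; PV = const ⇒ V₂ = 323 L, P₂ = 45.1 kPa.
ΔU = 0 (ideal gas, T constant).
W = nRT ln(V₂/V₁) = 3.28×8.314×535×ln(7.76) = 29900 J.
Q = ΔU + W = 29900 J.
State after step 1: P = 45.1 kPa, V = 323 L, T = 535 K.
Step 2 — Isobaric: P stays 45.1 kPa; V/T = const ⇒ T₂ = 698 K, V₂ = 422 L.
W = PΔV = 45.1×(422−323) kPa·L = 4440 J.
ΔU = nCvΔT = 3.28×20.8×(698−535) = 11100 J.
Q = ΔU + W = nCpΔT = 15600 J.
Net over both steps: W = 34300 J, Q = 45500 J, ΔU = 11100 J.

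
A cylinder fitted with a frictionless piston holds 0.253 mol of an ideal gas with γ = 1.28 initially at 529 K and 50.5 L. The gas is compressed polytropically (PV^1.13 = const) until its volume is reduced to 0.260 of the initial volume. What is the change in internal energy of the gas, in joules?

761 J

P₁ = nRT₁/V₁ = 0.253×8.314×529/50.5 = 22.0 kPa.
Polytropic n=1.13: T₂ = T₁(V₁/V₂)^(n−1) = 529×(3.85)^0.13 = 630 K; P₂ = P₁(V₁/V₂)^n = 101 kPa.
For an ideal gas ΔU = nCvΔT with Cv = R/(γ−1) = 29.7 J/(mol·K).
ΔU = 0.253×29.7×(630−529) = 761 J.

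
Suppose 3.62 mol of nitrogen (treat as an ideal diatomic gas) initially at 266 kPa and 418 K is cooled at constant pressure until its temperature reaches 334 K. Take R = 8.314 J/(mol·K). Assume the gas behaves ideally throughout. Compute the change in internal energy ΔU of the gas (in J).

-6320 J

V₁ = nRT₁/P₁ = 3.62×8.314×418/266 = 47.3 L.
Isobaric: P stays 266 kPa; V/T = const ⇒ T₂ = 334 K, V₂ = 37.8 L.
For an ideal gas ΔU = nCvΔT with Cv = (5/2)R = 20.8 J/(mol·K).
ΔU = 3.62×20.8×(334−418) = -6320 J.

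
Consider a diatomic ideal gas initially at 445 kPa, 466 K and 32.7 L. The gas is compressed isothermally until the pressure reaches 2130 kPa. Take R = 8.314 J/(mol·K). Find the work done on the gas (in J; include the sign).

n = P₁V₁/(RT₁) = 445×32.7/(8.314×466) = 3.76 mol.
Isothermal: T stays 466 K; PV = const ⇒ V₂ = 6.83 L, P₂ = 2130 kPa.
W = nRT ln(V₂/V₁) = 3.76×8.314×466×ln(0.209) = -22800 J.
Work done on the gas = −W_by = 22800 J.

22800 J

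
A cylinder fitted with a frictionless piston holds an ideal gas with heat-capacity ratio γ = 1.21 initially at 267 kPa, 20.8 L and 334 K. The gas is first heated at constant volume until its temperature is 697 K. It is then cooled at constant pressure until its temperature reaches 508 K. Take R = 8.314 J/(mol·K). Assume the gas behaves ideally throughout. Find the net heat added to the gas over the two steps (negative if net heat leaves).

10600 J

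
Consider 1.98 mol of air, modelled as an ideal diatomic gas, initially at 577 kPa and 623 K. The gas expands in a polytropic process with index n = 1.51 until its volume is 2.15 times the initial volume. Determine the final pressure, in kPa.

V₁ = nRT₁/P₁ = 1.98×8.314×623/577 = 17.8 L.
Polytropic n=1.51: T₂ = T₁(V₁/V₂)^(n−1) = 623×(0.465)^0.51 = 422 K; P₂ = P₁(V₁/V₂)^n = 182 kPa.

182 kPa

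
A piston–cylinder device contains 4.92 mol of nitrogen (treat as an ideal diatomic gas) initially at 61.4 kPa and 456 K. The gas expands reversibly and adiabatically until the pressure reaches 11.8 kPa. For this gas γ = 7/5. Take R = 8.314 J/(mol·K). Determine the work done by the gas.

V₁ = nRT₁/P₁ = 4.92×8.314×456/61.4 = 304 L.
Adiabatic: T₂/T₁ = (P₂/P₁)^((γ−1)/γ) ⇒ T₂ = 456×(0.192)^0.286 = 285 K; V₂ = 987 L.
ΔU = nCvΔT = 4.92×20.8×(285−456) = -17500 J.
Q = 0 for an adiabatic process, so W = −ΔU = 17500 J.

17500 J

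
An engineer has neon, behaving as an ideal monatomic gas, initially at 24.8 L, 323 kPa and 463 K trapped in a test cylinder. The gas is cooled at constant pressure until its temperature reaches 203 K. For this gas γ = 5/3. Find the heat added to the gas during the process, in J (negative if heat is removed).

-11200 J

n = P₁V₁/(RT₁) = 323×24.8/(8.314×463) = 2.08 mol.
Isobaric: P stays 323 kPa; V/T = const ⇒ T₂ = 203 K, V₂ = 10.9 L.
W = PΔV = 323×(10.9−24.8) kPa·L = -4500 J.
ΔU = nCvΔT = 2.08×12.5×(203−463) = -6750 J.
Q = ΔU + W = nCpΔT = -11200 J.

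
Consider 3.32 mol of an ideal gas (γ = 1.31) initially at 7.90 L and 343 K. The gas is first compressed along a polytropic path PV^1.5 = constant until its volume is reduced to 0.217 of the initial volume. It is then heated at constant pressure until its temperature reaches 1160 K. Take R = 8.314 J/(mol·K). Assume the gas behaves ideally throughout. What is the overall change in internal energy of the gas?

72700 J

P₁ = nRT₁/V₁ = 3.32×8.314×343/7.90 = 1200 kPa.
Step 1 — Polytropic n=1.5: T₂ = T₁(V₁/V₂)^(n−1) = 343×(4.61)^0.50 = 736 K; P₂ = P₁(V₁/V₂)^n = 11900 kPa.
W = (P₁V₁−P₂V₂)/(n−1) = (1200×7.90−11900×1.71)/0.50 = -21700 J.
ΔU = nCvΔT = 3.32×26.8×(736−343) = 35000 J.
Q = ΔU + W = 13300 J.
State after step 1: P = 11900 kPa, V = 1.71 L, T = 736 K.
Step 2 — Isobaric: P stays 11900 kPa; V/T = const ⇒ T₂ = 1160 K, V₂ = 2.70 L.
W = PΔV = 11900×(2.70−1.71) kPa·L = 11700 J.
ΔU = nCvΔT = 3.32×26.8×(1160−736) = 37700 J.
Q = ΔU + W = nCpΔT = 49400 J.
Net over both steps: W = -10000 J, Q = 62700 J, ΔU = 72700 J.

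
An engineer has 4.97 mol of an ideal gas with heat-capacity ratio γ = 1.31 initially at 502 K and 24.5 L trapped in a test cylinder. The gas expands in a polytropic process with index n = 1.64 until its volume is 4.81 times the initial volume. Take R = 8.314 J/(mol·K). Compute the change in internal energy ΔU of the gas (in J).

P₁ = nRT₁/V₁ = 4.97×8.314×502/24.5 = 847 kPa.
Polytropic n=1.64: T₂ = T₁(V₁/V₂)^(n−1) = 502×(0.208)^0.64 = 184 K; P₂ = P₁(V₁/V₂)^n = 64.4 kPa.
For an ideal gas ΔU = nCvΔT with Cv = R/(γ−1) = 26.8 J/(mol·K).
ΔU = 4.97×26.8×(184−502) = -42400 J.

-42400 J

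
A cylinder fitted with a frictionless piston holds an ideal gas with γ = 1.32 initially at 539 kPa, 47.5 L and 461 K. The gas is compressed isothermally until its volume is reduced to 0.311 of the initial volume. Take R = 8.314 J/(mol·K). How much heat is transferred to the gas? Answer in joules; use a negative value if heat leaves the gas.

n = P₁V₁/(RT₁) = 539×47.5/(8.314×461) = 6.68 mol.
Isothermal: T stays 461 K; PV = const ⇒ V₂ = 14.8 L, P₂ = 1730 kPa.
ΔU = 0 (ideal gas, T constant).
W = nRT ln(V₂/V₁) = 6.68×8.314×461×ln(0.311) = -29900 J.
Q = ΔU + W = -29900 J.

-29900 J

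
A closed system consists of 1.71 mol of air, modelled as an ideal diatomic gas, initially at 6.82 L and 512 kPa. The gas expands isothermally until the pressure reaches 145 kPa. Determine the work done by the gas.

4410 J

T₁ = P₁V₁/(nR) = 512×6.82/(1.71×8.314) = 246 K.
Isothermal: T stays 246 K; PV = const ⇒ V₂ = 24.1 L, P₂ = 145 kPa.
W = nRT ln(V₂/V₁) = 1.71×8.314×246×ln(3.53) = 4410 J.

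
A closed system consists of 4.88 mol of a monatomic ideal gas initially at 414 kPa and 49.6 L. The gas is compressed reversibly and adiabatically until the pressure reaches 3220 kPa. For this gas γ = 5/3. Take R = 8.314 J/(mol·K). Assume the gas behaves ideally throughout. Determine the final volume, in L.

14.5 L

T₁ = P₁V₁/(nR) = 414×49.6/(4.88×8.314) = 506 K.
Adiabatic: T₂/T₁ = (P₂/P₁)^((γ−1)/γ) ⇒ T₂ = 506×(7.78)^0.400 = 1150 K; V₂ = 14.5 L.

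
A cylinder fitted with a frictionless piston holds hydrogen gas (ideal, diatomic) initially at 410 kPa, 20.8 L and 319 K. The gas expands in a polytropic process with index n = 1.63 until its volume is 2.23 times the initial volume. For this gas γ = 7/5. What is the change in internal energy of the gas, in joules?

n = P₁V₁/(RT₁) = 410×20.8/(8.314×319) = 3.22 mol.
Polytropic n=1.63: T₂ = T₁(V₁/V₂)^(n−1) = 319×(0.448)^0.63 = 192 K; P₂ = P₁(V₁/V₂)^n = 111 kPa.
For an ideal gas ΔU = nCvΔT with Cv = (5/2)R = 20.8 J/(mol·K).
ΔU = 3.22×20.8×(192−319) = -8460 J.

-8460 J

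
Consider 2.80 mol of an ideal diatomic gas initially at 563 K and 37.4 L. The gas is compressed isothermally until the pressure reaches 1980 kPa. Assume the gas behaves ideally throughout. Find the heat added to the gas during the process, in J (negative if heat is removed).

-22700 J

P₁ = nRT₁/V₁ = 2.80×8.314×563/37.4 = 350 kPa.
Isothermal: T stays 563 K; PV = const ⇒ V₂ = 6.62 L, P₂ = 1980 kPa.
ΔU = 0 (ideal gas, T constant).
W = nRT ln(V₂/V₁) = 2.80×8.314×563×ln(0.177) = -22700 J.
Q = ΔU + W = -22700 J.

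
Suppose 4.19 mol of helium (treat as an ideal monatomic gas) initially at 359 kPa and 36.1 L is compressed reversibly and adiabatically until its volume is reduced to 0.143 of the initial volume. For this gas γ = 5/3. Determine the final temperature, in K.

T₁ = P₁V₁/(nR) = 359×36.1/(4.19×8.314) = 372 K.
Adiabatic: TV^(γ−1) = const ⇒ T₂ = 372×(6.99)^0.667 = 1360 K; PV^γ = const ⇒ P₂ = 9180 kPa.

1360 K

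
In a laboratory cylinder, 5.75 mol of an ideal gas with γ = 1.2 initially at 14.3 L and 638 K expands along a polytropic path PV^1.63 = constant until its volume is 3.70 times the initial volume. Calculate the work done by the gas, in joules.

27200 J

P₁ = nRT₁/V₁ = 5.75×8.314×638/14.3 = 2130 kPa.
Polytropic n=1.63: T₂ = T₁(V₁/V₂)^(n−1) = 638×(0.270)^0.63 = 280 K; P₂ = P₁(V₁/V₂)^n = 253 kPa.
W = (P₁V₁−P₂V₂)/(n−1) = (2130×14.3−253×52.9)/0.63 = 27200 J.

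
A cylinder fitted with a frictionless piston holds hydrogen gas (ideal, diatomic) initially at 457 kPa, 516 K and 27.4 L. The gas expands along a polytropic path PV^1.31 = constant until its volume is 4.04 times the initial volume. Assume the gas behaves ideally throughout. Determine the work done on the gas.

n = P₁V₁/(RT₁) = 457×27.4/(8.314×516) = 2.92 mol.
Polytropic n=1.31: T₂ = T₁(V₁/V₂)^(n−1) = 516×(0.248)^0.31 = 335 K; P₂ = P₁(V₁/V₂)^n = 73.4 kPa.
W = (P₁V₁−P₂V₂)/(n−1) = (457×27.4−73.4×111)/0.31 = 14200 J.
Work done on the gas = −W_by = -14200 J.

-14200 J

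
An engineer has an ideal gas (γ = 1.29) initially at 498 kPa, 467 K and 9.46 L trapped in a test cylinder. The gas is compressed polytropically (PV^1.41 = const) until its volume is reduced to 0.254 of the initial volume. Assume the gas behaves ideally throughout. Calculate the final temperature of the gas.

819 K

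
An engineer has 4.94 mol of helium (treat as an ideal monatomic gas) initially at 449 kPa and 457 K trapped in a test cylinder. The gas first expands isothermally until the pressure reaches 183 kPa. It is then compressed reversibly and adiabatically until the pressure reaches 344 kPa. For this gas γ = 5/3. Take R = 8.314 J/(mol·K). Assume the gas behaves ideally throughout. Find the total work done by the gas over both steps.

V₁ = nRT₁/P₁ = 4.94×8.314×457/449 = 41.8 L.
Step 1 — Isothermal: T stays 457 K; PV = const ⇒ V₂ = 103 L, P₂ = 183 kPa.
ΔU = 0 (ideal gas, T constant).
W = nRT ln(V₂/V₁) = 4.94×8.314×457×ln(2.45) = 16800 J.
Q = ΔU + W = 16800 J.
State after step 1: P = 183 kPa, V = 103 L, T = 457 K.
Step 2 — Adiabatic: T₂/T₁ = (P₂/P₁)^((γ−1)/γ) ⇒ T₂ = 457×(1.88)^0.400 = 588 K; V₂ = 70.2 L.
ΔU = nCvΔT = 4.94×12.5×(588−457) = 8090 J.
Q = 0 for an adiabatic process, so W = −ΔU = -8090 J.
Net over both steps: W = 8760 J, Q = 16800 J, ΔU = 8090 J.

8760 J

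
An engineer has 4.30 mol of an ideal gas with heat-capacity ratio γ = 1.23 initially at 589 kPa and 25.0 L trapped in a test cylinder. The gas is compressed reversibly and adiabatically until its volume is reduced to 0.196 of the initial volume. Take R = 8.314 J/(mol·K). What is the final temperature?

T₁ = P₁V₁/(nR) = 589×25.0/(4.30×8.314) = 412 K.
Adiabatic: TV^(γ−1) = const ⇒ T₂ = 412×(5.10)^0.230 = 599 K; PV^γ = const ⇒ P₂ = 4370 kPa.

599 K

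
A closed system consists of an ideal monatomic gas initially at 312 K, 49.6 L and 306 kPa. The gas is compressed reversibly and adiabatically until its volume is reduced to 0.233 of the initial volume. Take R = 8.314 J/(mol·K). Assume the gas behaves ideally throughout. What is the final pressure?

3470 kPa

Adiabatic: TV^(γ−1) = const ⇒ T₂ = 312×(4.29)^0.667 = 824 K; PV^γ = const ⇒ P₂ = 3470 kPa.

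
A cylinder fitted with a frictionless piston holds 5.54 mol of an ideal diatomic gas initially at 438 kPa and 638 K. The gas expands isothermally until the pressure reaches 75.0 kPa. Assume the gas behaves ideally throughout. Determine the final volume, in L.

V₁ = nRT₁/P₁ = 5.54×8.314×638/438 = 67.1 L.
Isothermal: T stays 638 K; PV = const ⇒ V₂ = 392 L, P₂ = 75.0 kPa.

392 L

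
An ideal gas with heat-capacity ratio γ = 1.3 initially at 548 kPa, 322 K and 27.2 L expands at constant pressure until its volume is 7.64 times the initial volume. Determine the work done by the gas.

99000 J

n = P₁V₁/(RT₁) = 548×27.2/(8.314×322) = 5.57 mol.
Isobaric: P stays 548 kPa; V/T = const ⇒ T₂ = 2460 K, V₂ = 208 L.
W = PΔV = 548×(208−27.2) kPa·L = 99000 J.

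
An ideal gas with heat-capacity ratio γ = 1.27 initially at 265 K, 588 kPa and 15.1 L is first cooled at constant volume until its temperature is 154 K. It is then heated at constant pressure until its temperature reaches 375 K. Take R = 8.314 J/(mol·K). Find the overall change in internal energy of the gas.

13700 J

n = P₁V₁/(RT₁) = 588×15.1/(8.314×265) = 4.03 mol.
Step 1 — Isochoric: V stays 15.1 L; P/T = const ⇒ T₂ = 154 K, P₂ = 342 kPa.
W = 0 (no volume change).
ΔU = nCvΔT = 4.03×30.8×(154−265) = -13800 J.
Q = ΔU = -13800 J.
State after step 1: P = 342 kPa, V = 15.1 L, T = 154 K.
Step 2 — Isobaric: P stays 342 kPa; V/T = const ⇒ T₂ = 375 K, V₂ = 36.8 L.
W = PΔV = 342×(36.8−15.1) kPa·L = 7400 J.
ΔU = nCvΔT = 4.03×30.8×(375−154) = 27400 J.
Q = ΔU + W = nCpΔT = 34800 J.
Net over both steps: W = 7400 J, Q = 21100 J, ΔU = 13700 J.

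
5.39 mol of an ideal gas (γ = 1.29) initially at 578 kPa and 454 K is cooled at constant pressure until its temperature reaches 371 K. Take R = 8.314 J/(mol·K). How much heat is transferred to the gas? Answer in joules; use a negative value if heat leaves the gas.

V₁ = nRT₁/P₁ = 5.39×8.314×454/578 = 35.2 L.
Isobaric: P stays 578 kPa; V/T = const ⇒ T₂ = 371 K, V₂ = 28.8 L.
W = PΔV = 578×(28.8−35.2) kPa·L = -3720 J.
ΔU = nCvΔT = 5.39×28.7×(371−454) = -12800 J.
Q = ΔU + W = nCpΔT = -16500 J.

-16500 J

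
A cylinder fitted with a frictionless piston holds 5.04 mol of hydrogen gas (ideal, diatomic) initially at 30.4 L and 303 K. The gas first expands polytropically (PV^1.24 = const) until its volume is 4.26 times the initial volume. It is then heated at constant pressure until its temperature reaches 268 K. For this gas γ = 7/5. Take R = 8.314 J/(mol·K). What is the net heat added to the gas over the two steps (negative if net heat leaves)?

14100 J

P₁ = nRT₁/V₁ = 5.04×8.314×303/30.4 = 418 kPa.
Step 1 — Polytropic n=1.24: T₂ = T₁(V₁/V₂)^(n−1) = 303×(0.235)^0.24 = 214 K; P₂ = P₁(V₁/V₂)^n = 69.2 kPa.
W = (P₁V₁−P₂V₂)/(n−1) = (418×30.4−69.2×130)/0.24 = 15500 J.
ΔU = nCvΔT = 5.04×20.8×(214−303) = -9320 J.
Q = ΔU + W = 6220 J.
State after step 1: P = 69.2 kPa, V = 130 L, T = 214 K.
Step 2 — Isobaric: P stays 69.2 kPa; V/T = const ⇒ T₂ = 268 K, V₂ = 162 L.
W = PΔV = 69.2×(162−130) kPa·L = 2260 J.
ΔU = nCvΔT = 5.04×20.8×(268−214) = 5660 J.
Q = ΔU + W = nCpΔT = 7920 J.
Net over both steps: W = 17800 J, Q = 14100 J, ΔU = -3670 J.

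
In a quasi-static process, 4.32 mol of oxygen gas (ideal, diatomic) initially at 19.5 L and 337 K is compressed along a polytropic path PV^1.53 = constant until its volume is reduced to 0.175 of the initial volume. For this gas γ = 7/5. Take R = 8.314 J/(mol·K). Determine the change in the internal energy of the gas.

46000 J

P₁ = nRT₁/V₁ = 4.32×8.314×337/19.5 = 621 kPa.
Polytropic n=1.53: T₂ = T₁(V₁/V₂)^(n−1) = 337×(5.71)^0.53 = 849 K; P₂ = P₁(V₁/V₂)^n = 8930 kPa.
For an ideal gas ΔU = nCvΔT with Cv = (5/2)R = 20.8 J/(mol·K).
ΔU = 4.32×20.8×(849−337) = 46000 J.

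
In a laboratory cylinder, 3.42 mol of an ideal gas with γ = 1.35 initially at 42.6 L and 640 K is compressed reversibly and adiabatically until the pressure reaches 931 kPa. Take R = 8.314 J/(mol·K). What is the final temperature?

783 K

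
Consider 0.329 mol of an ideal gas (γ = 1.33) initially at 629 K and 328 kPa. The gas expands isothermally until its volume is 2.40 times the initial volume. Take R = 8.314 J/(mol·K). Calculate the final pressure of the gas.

137 kPa

V₁ = nRT₁/P₁ = 0.329×8.314×629/328 = 5.25 L.
Isothermal: T stays 629 K; PV = const ⇒ V₂ = 12.6 L, P₂ = 137 kPa.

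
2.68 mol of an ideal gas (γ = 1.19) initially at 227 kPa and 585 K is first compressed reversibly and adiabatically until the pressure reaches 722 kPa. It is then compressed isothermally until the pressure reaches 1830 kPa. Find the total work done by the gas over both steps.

V₁ = nRT₁/P₁ = 2.68×8.314×585/227 = 57.4 L.
Step 1 — Adiabatic: T₂/T₁ = (P₂/P₁)^((γ−1)/γ) ⇒ T₂ = 585×(3.18)^0.160 = 704 K; V₂ = 21.7 L.
ΔU = nCvΔT = 2.68×43.8×(704−585) = 13900 J.
Q = 0 for an adiabatic process, so W = −ΔU = -13900 J.
State after step 1: P = 722 kPa, V = 21.7 L, T = 704 K.
Step 2 — Isothermal: T stays 704 K; PV = const ⇒ V₂ = 8.57 L, P₂ = 1830 kPa.
ΔU = 0 (ideal gas, T constant).
W = nRT ln(V₂/V₁) = 2.68×8.314×704×ln(0.395) = -14600 J.
Q = ΔU + W = -14600 J.
Net over both steps: W = -28500 J, Q = -14600 J, ΔU = 13900 J.

-28500 J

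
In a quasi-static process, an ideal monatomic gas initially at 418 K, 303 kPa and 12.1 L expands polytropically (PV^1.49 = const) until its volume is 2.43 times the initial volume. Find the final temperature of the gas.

Polytropic n=1.49: T₂ = T₁(V₁/V₂)^(n−1) = 418×(0.412)^0.49 = 271 K; P₂ = P₁(V₁/V₂)^n = 80.7 kPa.

271 K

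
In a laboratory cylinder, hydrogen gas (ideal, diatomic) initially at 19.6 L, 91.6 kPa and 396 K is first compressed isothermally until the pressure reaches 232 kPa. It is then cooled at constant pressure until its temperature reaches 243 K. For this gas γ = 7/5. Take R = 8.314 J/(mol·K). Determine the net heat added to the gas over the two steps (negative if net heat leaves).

-4100 J

n = P₁V₁/(RT₁) = 91.6×19.6/(8.314×396) = 0.545 mol.
Step 1 — Isothermal: T stays 396 K; PV = const ⇒ V₂ = 7.74 L, P₂ = 232 kPa.
ΔU = 0 (ideal gas, T constant).
W = nRT ln(V₂/V₁) = 0.545×8.314×396×ln(0.395) = -1670 J.
Q = ΔU + W = -1670 J.
State after step 1: P = 232 kPa, V = 7.74 L, T = 396 K.
Step 2 — Isobaric: P stays 232 kPa; V/T = const ⇒ T₂ = 243 K, V₂ = 4.75 L.
W = PΔV = 232×(4.75−7.74) kPa·L = -694 J.
ΔU = nCvΔT = 0.545×20.8×(243−396) = -1730 J.
Q = ΔU + W = nCpΔT = -2430 J.
Net over both steps: W = -2360 J, Q = -4100 J, ΔU = -1730 J.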